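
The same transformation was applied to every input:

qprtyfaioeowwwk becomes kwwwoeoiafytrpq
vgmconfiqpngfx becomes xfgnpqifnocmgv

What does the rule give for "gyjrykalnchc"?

chcnlakyrjyg

Each output is the input with this applied: reverse the string.
So "gyjrykalnchc" becomes "chcnlakyrjyg".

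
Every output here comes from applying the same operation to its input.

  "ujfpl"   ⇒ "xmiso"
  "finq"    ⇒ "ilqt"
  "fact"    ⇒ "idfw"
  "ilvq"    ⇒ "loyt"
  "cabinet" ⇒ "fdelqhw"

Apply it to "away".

dzdb

The transformation: shift every letter 3 places forward in the alphabet (wrapping around).
On "away" that produces "dzdb".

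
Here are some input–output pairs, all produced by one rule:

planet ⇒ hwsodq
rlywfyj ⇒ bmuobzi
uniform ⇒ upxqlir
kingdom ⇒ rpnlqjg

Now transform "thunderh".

ukwkxqgh

Rule — shift every letter 3 places forward in the alphabet (wrapping around), then move the last 2 characters to the front (rotate right by 2).
"thunderh" → "ukwkxqgh".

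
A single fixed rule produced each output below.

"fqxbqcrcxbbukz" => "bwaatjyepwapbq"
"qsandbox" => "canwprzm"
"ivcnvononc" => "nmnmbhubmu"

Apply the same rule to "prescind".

bhmcoqdr

Looking at the pairs, the operation is to swap the front and back halves of the string, then shift every letter 1 place backward in the alphabet (wrapping around).
Applying that to "prescind" gives "bhmcoqdr".
(Check on "ivcnvononc": → "ononcivcnv" → "nmnmbhubmu" ✓)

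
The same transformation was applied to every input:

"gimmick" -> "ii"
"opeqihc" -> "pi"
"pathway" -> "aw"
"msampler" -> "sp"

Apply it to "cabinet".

an

Rule — move the last character to the front, then keep one character in every 3, starting at position 3 (positions 3rd, 6th, 9th, ...).
For "cabinet", step one produces "tcabine"; step two turns that into "an".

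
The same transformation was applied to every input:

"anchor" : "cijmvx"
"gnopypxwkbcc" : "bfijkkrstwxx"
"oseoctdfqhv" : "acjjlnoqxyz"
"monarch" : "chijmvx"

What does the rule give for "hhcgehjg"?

bbcccexz

Looking at the pairs, the operation is to shift every letter 5 places backward in the alphabet (wrapping around), then sort the characters into alphabetical order.
Working it through for "hhcgehjg": intermediate "ccxbzceb", final "bbcccexz".
(Check on "gnopypxwkbcc": → "bijktksrfwxx" → "bfijkkrstwxx" ✓)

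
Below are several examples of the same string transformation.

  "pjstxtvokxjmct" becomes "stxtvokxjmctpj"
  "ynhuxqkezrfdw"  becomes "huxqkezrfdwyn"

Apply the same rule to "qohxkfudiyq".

hxkfudiyqqo

Each output is the input with this applied: move the first 2 characters to the end (rotate left by 2).
Doing the same to "qohxkfudiyq": "hxkfudiyqqo".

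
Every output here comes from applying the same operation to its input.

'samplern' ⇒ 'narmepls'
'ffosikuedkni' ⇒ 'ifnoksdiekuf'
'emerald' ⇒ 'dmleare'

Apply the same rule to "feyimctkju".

uejykitmcf

Each output is the input with this applied: take characters alternately from the front and the back (1st, last, 2nd, 2nd-last, ...), then move the first character to the end.
Starting from "feyimctkju": after the first operation, "fuejykitmc"; after the second, "uejykitmcf".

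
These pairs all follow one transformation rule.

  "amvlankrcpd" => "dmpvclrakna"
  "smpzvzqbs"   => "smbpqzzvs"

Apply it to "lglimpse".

The rule is to take characters alternately from the front and the back (1st, last, 2nd, 2nd-last, ...), then move the first character to the end.
Starting from "lglimpse": after the first operation, "legslpim"; after the second, "egslpiml".

egslpiml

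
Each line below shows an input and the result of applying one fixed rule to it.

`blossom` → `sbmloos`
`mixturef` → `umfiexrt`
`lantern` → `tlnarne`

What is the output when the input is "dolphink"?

hdkonlip

In each case the input is transformed by: take characters alternately from the front and the back (1st, last, 2nd, 2nd-last, ...), then move the last character to the front.
On "dolphink": the first step gives "dkonliph", and the second then gives "hdkonlip".
(Check on "blossom": → "bmlooss" → "sbmloos" ✓)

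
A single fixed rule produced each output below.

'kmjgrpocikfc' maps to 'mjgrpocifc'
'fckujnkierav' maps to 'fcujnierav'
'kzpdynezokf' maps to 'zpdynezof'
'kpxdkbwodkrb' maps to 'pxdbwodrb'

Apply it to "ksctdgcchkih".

sctdgcchih

The pattern: remove every "k".
Applying that to "ksctdgcchkih" gives "sctdgcchih".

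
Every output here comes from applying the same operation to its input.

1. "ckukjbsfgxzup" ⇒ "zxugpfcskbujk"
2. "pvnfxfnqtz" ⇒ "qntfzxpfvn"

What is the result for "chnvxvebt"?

What's happening: move the last 3 characters to the front (rotate right by 3), then take characters alternately from the front and the back (1st, last, 2nd, 2nd-last, ...).
Applying both steps to "chnvxvebt": "ebtchnvxv", then "evbxtvcnh".

evbxtvcnh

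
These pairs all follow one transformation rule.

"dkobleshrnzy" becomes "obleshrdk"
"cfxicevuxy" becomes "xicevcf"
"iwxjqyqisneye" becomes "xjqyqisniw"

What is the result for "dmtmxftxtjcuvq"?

tmxftxtjcdm

Rule — delete the last 3 characters, then move the first 2 characters to the end (rotate left by 2).
"dmtmxftxtjcuvq" → "tmxftxtjcdm".
(Check on "cfxicevuxy": → "cfxicev" → "xicevcf" ✓)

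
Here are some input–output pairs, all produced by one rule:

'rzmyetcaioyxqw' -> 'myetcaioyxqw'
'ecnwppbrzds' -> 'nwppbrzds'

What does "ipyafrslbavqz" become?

The rule is to delete the first 2 characters.
For "ipyafrslbavqz" the result is "yafrslbavqz".

yafrslbavqz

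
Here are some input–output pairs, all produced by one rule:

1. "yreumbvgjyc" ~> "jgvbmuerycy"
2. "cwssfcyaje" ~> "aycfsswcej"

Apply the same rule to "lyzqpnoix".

onpqzylxi

The rule is to move the last 2 characters to the front (rotate right by 2), then reverse the string.
Working it through for "lyzqpnoix": intermediate "ixlyzqpno", final "onpqzylxi".
(Check on "yreumbvgjyc": → "ycyreumbvgj" → "jgvbmuerycy" ✓)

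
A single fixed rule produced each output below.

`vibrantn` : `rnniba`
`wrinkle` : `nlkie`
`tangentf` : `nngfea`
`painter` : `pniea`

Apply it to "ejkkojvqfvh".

Rule — sort the characters into reverse alphabetical order, then delete the first 2 characters.
For "ejkkojvqfvh" the result is "qokkjjhfe".

qokkjjhfe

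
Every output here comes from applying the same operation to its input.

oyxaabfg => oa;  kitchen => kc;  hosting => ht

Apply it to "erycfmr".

ec

The rule is to move the last 2 characters to the front (rotate right by 2), then keep one character in every 3, starting at position 3 (positions 3rd, 6th, 9th, ...).
"erycfmr" → "mrerycf" → "ec".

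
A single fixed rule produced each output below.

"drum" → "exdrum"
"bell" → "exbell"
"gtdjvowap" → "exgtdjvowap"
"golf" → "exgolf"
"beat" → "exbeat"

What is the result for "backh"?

exbackh

The transformation: prepend "ex".
Doing the same to "backh": "exbackh".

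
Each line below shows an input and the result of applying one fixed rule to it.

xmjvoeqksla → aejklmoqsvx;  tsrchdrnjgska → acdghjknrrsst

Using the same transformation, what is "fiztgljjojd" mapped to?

dfgijjjlotz

What's happening: sort the characters into alphabetical order.
On "fiztgljjojd" that produces "dfgijjjlotz".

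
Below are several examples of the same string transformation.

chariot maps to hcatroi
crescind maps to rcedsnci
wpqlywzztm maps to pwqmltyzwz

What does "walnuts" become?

What's happening: move the first character to the end, then take characters alternately from the front and the back (1st, last, 2nd, 2nd-last, ...).
On "walnuts": the first step gives "alnutsw", and the second then gives "awlsntu".

awlsntu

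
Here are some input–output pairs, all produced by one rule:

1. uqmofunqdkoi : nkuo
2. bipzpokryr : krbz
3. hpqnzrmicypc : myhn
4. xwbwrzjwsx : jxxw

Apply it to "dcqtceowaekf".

Looking at the pairs, the operation is to keep one character in every 3, starting at position 1 (positions 1st, 4th, 7th, ...), then move the last 2 characters to the front (rotate right by 2).
"dcqtceowaekf" → "oedt".

oedt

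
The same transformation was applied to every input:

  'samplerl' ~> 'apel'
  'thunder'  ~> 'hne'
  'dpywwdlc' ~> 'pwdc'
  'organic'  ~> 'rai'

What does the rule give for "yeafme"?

Each output is the input with this applied: keep every other character starting from the second (positions 2nd, 4th, 6th, ...).
Applying that to "yeafme" gives "efe".

efe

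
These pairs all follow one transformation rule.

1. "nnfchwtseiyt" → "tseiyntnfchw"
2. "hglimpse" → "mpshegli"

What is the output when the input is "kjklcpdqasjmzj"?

qasjmzkjjklcpd

In each case the input is transformed by: swap the first and last characters, then swap the front and back halves of the string.
"kjklcpdqasjmzj" → "jjklcpdqasjmzk" → "qasjmzkjjklcpd".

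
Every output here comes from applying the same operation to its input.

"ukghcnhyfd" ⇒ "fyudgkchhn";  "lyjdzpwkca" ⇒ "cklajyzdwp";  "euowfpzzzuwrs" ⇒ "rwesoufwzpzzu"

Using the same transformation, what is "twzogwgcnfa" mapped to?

The pattern: move the last 3 characters to the front (rotate right by 3), then swap each adjacent pair of characters (1↔2, 3↔4, ...).
"twzogwgcnfa" → "nfatwzogwgc" → "fntazwgogwc".

fntazwgogwc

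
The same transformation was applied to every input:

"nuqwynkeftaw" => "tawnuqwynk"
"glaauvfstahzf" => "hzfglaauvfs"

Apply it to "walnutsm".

tsmwal

The transformation: move the last 3 characters to the front (rotate right by 3), then delete the last 2 characters.
For "walnutsm", step one produces "tsmwalnu"; step two turns that into "tsmwal".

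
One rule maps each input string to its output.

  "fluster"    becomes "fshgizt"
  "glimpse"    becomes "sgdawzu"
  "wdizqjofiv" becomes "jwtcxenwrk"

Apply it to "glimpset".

hsgdawzu

Looking at the pairs, the operation is to reverse the string, then shift every letter 12 places backward in the alphabet (wrapping around).
On "glimpset" that produces "hsgdawzu".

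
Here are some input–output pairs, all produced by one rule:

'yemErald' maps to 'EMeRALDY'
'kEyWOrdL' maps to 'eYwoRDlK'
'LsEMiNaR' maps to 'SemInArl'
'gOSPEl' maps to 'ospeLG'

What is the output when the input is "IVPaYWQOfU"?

vpAywqoFui

The rule is to flip the case of every letter, then move the first character to the end.
On "IVPaYWQOfU": the first step gives "ivpAywqoFu", and the second then gives "vpAywqoFui".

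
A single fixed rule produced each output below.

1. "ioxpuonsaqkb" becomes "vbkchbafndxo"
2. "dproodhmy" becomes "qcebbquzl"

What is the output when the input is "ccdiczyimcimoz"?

ppqvpmlvzpvzbm

The rule is to shift every letter 13 places forward in the alphabet (wrapping around) — i.e. ROT13.
So "ccdiczyimcimoz" becomes "ppqvpmlvzpvzbm".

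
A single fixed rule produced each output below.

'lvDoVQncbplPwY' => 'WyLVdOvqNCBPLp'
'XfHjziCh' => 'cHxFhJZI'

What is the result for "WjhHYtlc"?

The rule is to flip the case of every letter, then move the last 2 characters to the front (rotate right by 2).
On "WjhHYtlc" that produces "LCwJHhyT".

LCwJHhyT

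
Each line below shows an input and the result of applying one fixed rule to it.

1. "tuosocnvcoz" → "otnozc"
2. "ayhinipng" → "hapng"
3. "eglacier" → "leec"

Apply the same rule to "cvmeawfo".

The pattern: keep every other character starting from the first (positions 1st, 3rd, 5th, ...), then swap each adjacent pair of characters (1↔2, 3↔4, ...).
So "cvmeawfo" becomes "mcfa".

mcfa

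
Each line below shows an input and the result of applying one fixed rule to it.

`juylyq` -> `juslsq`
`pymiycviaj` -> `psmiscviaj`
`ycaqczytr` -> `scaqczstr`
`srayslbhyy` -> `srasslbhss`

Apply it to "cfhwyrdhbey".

cfhwsrdhbes

Looking at the pairs, the operation is to replace every "y" with "s".
For "cfhwyrdhbey" the result is "cfhwsrdhbes".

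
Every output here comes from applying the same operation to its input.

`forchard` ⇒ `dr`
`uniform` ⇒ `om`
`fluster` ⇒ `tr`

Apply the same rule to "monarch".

rh

The transformation: swap each adjacent pair of characters (1↔2, 3↔4, ...), then keep only the last 2 characters.
On "monarch" that produces "rh".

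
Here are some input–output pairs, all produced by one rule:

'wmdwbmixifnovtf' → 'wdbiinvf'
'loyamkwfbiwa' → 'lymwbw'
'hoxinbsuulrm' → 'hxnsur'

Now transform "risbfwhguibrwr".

rsfhubw

Looking at the pairs, the operation is to keep every other character starting from the first (positions 1st, 3rd, 5th, ...).
"risbfwhguibrwr" → "rsfhubw".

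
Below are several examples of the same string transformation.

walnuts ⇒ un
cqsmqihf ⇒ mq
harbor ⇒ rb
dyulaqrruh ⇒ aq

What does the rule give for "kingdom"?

Looking at the pairs, the operation is to take characters alternately from the front and the back (1st, last, 2nd, 2nd-last, ...), then keep only the last 2 characters.
On "kingdom": the first step gives "kmiondg", and the second then gives "dg".

dg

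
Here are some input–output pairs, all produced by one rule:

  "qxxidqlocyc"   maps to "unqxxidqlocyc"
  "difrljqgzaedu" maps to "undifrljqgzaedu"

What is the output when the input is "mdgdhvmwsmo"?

The pattern: prepend "un".
On "mdgdhvmwsmo" that produces "unmdgdhvmwsmo".

unmdgdhvmwsmo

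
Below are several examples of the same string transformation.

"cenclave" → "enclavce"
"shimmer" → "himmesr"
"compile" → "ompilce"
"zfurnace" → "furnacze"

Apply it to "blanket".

lankebt

Looking at the pairs, the operation is to swap the first and last characters, then move the first character to the end.
Starting from "blanket": after the first operation, "tlankeb"; after the second, "lankebt".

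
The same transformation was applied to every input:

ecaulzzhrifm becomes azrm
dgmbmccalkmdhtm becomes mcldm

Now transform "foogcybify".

In each case the input is transformed by: keep one character in every 3, starting at position 3 (positions 3rd, 6th, 9th, ...).
For "foogcybify" the result is "oyf".

oyf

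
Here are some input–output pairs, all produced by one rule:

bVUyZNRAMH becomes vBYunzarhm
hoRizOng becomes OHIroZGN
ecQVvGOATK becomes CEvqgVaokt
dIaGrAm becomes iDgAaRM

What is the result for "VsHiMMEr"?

Looking at the pairs, the operation is to swap each adjacent pair of characters (1↔2, 3↔4, ...), then flip the case of every letter.
On "VsHiMMEr": the first step gives "sViHMMrE", and the second then gives "SvIhmmRe".

SvIhmmRe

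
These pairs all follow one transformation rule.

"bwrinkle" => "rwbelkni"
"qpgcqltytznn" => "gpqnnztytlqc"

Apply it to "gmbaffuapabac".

bmgcabapauffa

What's happening: move the first 3 characters to the end (rotate left by 3), then reverse the string.
Working it through for "gmbaffuapabac": intermediate "affuapabacgmb", final "bmgcabapauffa".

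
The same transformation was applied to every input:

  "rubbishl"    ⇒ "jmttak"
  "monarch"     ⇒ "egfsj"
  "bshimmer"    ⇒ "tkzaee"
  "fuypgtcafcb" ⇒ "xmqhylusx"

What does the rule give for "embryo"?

wetj

What's happening: shift every letter 8 places backward in the alphabet (wrapping around), then delete the last 2 characters.
Working it through for "embryo": intermediate "wetjqg", final "wetj".
(Check on "bshimmer": → "tkzaeewj" → "tkzaee" ✓)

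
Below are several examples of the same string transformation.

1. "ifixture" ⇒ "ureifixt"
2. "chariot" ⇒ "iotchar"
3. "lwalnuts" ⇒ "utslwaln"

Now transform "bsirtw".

rtwbsi

The pattern: move the last 3 characters to the front (rotate right by 3).
On "bsirtw" that produces "rtwbsi".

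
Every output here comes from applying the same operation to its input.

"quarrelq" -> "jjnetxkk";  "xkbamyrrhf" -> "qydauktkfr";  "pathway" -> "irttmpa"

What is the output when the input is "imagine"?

bxfgtbz

The rule is to shift every letter 7 places backward in the alphabet (wrapping around), then take characters alternately from the front and the back (1st, last, 2nd, 2nd-last, ...).
On "imagine": the first step gives "bftzbgx", and the second then gives "bxfgtbz".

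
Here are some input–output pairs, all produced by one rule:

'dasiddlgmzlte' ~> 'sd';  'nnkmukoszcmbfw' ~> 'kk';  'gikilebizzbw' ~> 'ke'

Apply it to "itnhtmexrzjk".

Each output is the input with this applied: keep one character in every 3, starting at position 3 (positions 3rd, 6th, 9th, ...), then delete the last 2 characters.
On "itnhtmexrzjk": the first step gives "nmrk", and the second then gives "nm".

nm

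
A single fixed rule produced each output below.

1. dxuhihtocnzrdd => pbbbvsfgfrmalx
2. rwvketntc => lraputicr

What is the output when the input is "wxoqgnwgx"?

Looking at the pairs, the operation is to shift every letter 2 places backward in the alphabet (wrapping around), then move the last 3 characters to the front (rotate right by 3).
On "wxoqgnwgx": the first step gives "uvmoeluev", and the second then gives "uevuvmoel".

uevuvmoel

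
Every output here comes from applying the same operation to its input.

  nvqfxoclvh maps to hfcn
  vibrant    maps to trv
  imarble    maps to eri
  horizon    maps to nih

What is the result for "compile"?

In each case the input is transformed by: swap the first and last characters, then keep one character in every 3, starting at position 1 (positions 1st, 4th, 7th, ...).
Applying both steps to "compile": "eompilc", then "epc".
(Check on "horizon": → "norizoh" → "nih" ✓)

epc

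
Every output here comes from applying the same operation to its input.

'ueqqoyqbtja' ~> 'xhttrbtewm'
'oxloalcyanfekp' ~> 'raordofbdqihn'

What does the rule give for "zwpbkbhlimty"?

In each case the input is transformed by: shift every letter 3 places forward in the alphabet (wrapping around), then delete the last character.
Working it through for "zwpbkbhlimty": intermediate "czsenekolpwb", final "czsenekolpw".

czsenekolpw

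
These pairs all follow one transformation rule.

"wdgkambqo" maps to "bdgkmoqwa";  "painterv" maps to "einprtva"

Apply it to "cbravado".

abcdorva

Looking at the pairs, the operation is to sort the characters into alphabetical order, then move the first character to the end.
On "cbravado": the first step gives "aabcdorv", and the second then gives "abcdorva".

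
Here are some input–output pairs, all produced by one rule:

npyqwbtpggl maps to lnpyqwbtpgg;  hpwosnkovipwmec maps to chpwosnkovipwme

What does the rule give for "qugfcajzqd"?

dqugfcajzq

Each output is the input with this applied: move the last character to the front.
Applying that to "qugfcajzqd" gives "dqugfcajzq".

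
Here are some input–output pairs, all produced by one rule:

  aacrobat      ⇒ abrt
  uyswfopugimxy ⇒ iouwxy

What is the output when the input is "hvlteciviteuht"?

Looking at the pairs, the operation is to keep every other character starting from the second (positions 2nd, 4th, 6th, ...), then sort the characters into alphabetical order.
For "hvlteciviteuht", step one produces "vtcvtut"; step two turns that into "ctttuvv".

ctttuvv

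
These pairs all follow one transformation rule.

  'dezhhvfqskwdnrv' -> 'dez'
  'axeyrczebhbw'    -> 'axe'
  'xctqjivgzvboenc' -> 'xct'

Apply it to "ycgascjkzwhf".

ycg

In each case the input is transformed by: keep only the first 3 characters.
For "ycgascjkzwhf" the result is "ycg".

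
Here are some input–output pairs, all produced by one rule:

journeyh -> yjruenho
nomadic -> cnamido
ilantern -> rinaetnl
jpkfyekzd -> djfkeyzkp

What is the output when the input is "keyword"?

In each case the input is transformed by: swap each adjacent pair of characters (1↔2, 3↔4, ...), then swap the first and last characters.
On "keyword": the first step gives "ekwyrod", and the second then gives "dkwyroe".

dkwyroe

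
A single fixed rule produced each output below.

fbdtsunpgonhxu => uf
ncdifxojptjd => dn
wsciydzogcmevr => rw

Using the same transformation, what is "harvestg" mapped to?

gh

Looking at the pairs, the operation is to move the first character to the end, then keep only the last 2 characters.
On "harvestg": the first step gives "arvestgh", and the second then gives "gh".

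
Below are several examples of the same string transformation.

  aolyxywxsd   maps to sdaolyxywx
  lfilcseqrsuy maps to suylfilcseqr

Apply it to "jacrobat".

tjacroba

The rule is to move the first 3 characters to the end (rotate left by 3), then swap the front and back halves of the string.
Starting from "jacrobat": after the first operation, "robatjac"; after the second, "tjacroba".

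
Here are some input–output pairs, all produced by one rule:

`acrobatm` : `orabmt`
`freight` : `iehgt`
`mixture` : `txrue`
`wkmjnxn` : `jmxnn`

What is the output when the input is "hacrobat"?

What's happening: delete the first 2 characters, then swap each adjacent pair of characters (1↔2, 3↔4, ...).
For "hacrobat", step one produces "crobat"; step two turns that into "rcbota".

rcbota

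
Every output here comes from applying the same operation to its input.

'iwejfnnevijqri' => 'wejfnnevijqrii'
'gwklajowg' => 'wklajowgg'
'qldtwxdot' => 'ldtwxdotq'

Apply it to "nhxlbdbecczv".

hxlbdbecczvn

In each case the input is transformed by: move the first character to the end.
For "nhxlbdbecczv" the result is "hxlbdbecczvn".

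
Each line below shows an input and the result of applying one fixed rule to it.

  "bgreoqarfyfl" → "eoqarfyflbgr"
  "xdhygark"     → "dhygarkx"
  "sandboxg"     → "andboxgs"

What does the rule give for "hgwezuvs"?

Looking at the pairs, the operation is to move the last 3 characters to the front (rotate right by 3), then swap the front and back halves of the string.
Doing the same to "hgwezuvs": "gwezuvsh".

gwezuvsh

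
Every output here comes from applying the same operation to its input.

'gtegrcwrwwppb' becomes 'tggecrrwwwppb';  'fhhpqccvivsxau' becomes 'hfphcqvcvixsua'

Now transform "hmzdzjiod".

Rule — swap each adjacent pair of characters (1↔2, 3↔4, ...).
"hmzdzjiod" → "mhdzjzoid".

mhdzjzoid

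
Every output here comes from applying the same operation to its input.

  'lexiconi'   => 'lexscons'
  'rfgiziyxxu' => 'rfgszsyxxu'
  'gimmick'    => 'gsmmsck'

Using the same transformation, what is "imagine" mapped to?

What's happening: replace every "i" with "s".
For "imagine" the result is "smagsne".

smagsne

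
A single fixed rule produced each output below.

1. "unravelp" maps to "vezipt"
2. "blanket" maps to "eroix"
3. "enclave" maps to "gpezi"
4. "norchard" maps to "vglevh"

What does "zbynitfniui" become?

What's happening: delete the first 2 characters, then shift every letter 4 places forward in the alphabet (wrapping around).
"zbynitfniui" → "ynitfniui" → "crmxjrmym".

crmxjrmym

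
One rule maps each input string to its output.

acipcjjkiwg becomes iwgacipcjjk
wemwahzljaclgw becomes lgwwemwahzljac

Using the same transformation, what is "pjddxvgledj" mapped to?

Each output is the input with this applied: move the last 3 characters to the front (rotate right by 3).
So "pjddxvgledj" becomes "edjpjddxvgl".

edjpjddxvgl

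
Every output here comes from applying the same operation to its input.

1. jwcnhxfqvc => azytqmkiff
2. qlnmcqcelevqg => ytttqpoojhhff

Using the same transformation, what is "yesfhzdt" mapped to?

In each case the input is transformed by: sort the characters into reverse alphabetical order, then shift every letter 3 places forward in the alphabet (wrapping around).
Working it through for "yesfhzdt": intermediate "zytshfed", final "cbwvkihg".

cbwvkihg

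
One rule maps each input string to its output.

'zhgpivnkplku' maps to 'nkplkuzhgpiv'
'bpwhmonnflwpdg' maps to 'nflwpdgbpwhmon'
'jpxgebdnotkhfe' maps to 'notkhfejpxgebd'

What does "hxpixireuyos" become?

The pattern: swap the front and back halves of the string.
So "hxpixireuyos" becomes "reuyoshxpixi".

reuyoshxpixi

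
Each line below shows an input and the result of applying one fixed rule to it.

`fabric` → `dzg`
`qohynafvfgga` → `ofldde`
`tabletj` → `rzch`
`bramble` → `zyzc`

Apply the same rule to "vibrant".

tzyr

Rule — shift every letter 2 places backward in the alphabet (wrapping around), then keep every other character starting from the first (positions 1st, 3rd, 5th, ...).
Doing the same to "vibrant": "tzyr".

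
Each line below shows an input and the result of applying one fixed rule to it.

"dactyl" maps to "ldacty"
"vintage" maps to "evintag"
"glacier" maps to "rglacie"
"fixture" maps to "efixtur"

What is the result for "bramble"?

ebrambl

The rule is to move the last character to the front.
On "bramble" that produces "ebrambl".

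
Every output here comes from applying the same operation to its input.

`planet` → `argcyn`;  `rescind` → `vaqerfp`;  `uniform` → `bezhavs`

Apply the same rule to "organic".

Looking at the pairs, the operation is to move the last 3 characters to the front (rotate right by 3), then shift every letter 13 places forward in the alphabet (wrapping around) — i.e. ROT13.
For "organic", step one produces "nicorga"; step two turns that into "avpbetn".

avpbetn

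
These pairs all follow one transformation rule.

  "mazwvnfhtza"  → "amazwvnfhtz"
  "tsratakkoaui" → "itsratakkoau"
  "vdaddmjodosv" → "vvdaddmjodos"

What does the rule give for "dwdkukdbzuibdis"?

sdwdkukdbzuibdi

Each output is the input with this applied: move the last character to the front.
So "dwdkukdbzuibdis" becomes "sdwdkukdbzuibdi".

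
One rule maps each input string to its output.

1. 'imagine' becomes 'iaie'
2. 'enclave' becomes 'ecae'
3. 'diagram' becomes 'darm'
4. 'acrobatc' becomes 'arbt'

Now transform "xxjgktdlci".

xjkdc

Each output is the input with this applied: keep every other character starting from the first (positions 1st, 3rd, 5th, ...).
"xxjgktdlci" → "xjkdc".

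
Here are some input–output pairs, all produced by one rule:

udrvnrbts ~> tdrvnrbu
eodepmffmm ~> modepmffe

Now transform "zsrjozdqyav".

asrjozdqyz

Each output is the input with this applied: delete the last character, then swap the first and last characters.
On "zsrjozdqyav": the first step gives "zsrjozdqya", and the second then gives "asrjozdqyz".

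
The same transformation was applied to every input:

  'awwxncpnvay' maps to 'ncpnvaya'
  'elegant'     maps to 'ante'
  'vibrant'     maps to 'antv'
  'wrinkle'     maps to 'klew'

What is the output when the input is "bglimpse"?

Looking at the pairs, the operation is to move the first character to the end, then delete the first 3 characters.
Working it through for "bglimpse": intermediate "glimpseb", final "mpseb".

mpseb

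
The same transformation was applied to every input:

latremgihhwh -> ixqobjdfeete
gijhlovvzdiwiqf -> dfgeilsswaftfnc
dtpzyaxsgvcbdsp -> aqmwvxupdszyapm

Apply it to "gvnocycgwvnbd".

The transformation: shift every letter 3 places backward in the alphabet (wrapping around).
Doing the same to "gvnocycgwvnbd": "dsklzvzdtskya".

dsklzvzdtskya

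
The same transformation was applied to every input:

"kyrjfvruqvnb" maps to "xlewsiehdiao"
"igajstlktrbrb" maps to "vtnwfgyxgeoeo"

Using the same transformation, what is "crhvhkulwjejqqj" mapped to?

The pattern: shift every letter 13 places forward in the alphabet (wrapping around) — i.e. ROT13.
Doing the same to "crhvhkulwjejqqj": "peuiuxhyjwrwddw".

peuiuxhyjwrwddw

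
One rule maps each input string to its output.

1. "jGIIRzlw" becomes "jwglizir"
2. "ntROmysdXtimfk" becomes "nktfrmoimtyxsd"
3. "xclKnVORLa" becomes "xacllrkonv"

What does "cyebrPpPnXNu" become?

What's happening: take characters alternately from the front and the back (1st, last, 2nd, 2nd-last, ...), then convert every letter to lowercase.
On "cyebrPpPnXNu": the first step gives "cuyNeXbnrPPp", and the second then gives "cuynexbnrppp".

cuynexbnrppp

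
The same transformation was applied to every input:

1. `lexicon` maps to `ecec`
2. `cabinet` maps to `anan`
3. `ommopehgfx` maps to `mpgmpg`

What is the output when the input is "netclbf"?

elel

In each case the input is transformed by: keep one character in every 3, starting at position 2 (positions 2nd, 5th, 8th, ...), then write the whole string twice.
On "netclbf": the first step gives "el", and the second then gives "elel".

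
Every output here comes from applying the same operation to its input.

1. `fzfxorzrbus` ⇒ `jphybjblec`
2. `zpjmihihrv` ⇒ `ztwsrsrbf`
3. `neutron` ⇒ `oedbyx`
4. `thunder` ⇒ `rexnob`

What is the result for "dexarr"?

ohkbb

Looking at the pairs, the operation is to shift every letter 10 places forward in the alphabet (wrapping around), then delete the first character.
For "dexarr", step one produces "nohkbb"; step two turns that into "ohkbb".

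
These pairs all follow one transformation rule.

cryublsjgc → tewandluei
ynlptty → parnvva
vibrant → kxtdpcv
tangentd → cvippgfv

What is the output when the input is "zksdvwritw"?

mbfuyxktyv

In each case the input is transformed by: shift every letter 2 places forward in the alphabet (wrapping around), then swap each adjacent pair of characters (1↔2, 3↔4, ...).
Starting from "zksdvwritw": after the first operation, "bmufxytkvy"; after the second, "mbfuyxktyv".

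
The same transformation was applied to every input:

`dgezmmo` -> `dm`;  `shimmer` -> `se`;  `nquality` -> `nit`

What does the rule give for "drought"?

dh

In each case the input is transformed by: swap each adjacent pair of characters (1↔2, 3↔4, ...), then keep one character in every 3, starting at position 2 (positions 2nd, 5th, 8th, ...).
"drought" → "rduohgt" → "dh".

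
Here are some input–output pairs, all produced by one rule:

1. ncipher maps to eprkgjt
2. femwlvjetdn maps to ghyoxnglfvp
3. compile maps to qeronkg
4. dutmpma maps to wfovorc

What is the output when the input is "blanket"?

Rule — swap each adjacent pair of characters (1↔2, 3↔4, ...), then shift every letter 2 places forward in the alphabet (wrapping around).
"blanket" → "ndpcgmv".
(Check on "compile": → "ocpmlie" → "qeronkg" ✓)

ndpcgmv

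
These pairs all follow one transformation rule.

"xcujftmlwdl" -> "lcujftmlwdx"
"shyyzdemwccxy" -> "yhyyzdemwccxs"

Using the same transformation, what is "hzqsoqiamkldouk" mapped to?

kzqsoqiamkldouh

What's happening: swap the first and last characters.
So "hzqsoqiamkldouk" becomes "kzqsoqiamkldouh".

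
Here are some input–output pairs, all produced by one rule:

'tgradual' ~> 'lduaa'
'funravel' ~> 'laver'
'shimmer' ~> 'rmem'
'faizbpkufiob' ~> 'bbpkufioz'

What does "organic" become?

cnia

In each case the input is transformed by: delete the first 3 characters, then swap the first and last characters.
Working it through for "organic": intermediate "anic", final "cnia".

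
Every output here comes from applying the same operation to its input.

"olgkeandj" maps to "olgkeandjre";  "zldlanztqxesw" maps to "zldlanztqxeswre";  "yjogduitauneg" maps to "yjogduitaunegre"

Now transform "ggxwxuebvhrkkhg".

Looking at the pairs, the operation is to append "re".
So "ggxwxuebvhrkkhg" becomes "ggxwxuebvhrkkhgre".

ggxwxuebvhrkkhgre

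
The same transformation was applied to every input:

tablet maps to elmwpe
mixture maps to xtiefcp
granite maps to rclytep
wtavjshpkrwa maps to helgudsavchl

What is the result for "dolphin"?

Each output is the input with this applied: shift every letter 11 places forward in the alphabet (wrapping around).
Applying that to "dolphin" gives "ozwasty".

ozwasty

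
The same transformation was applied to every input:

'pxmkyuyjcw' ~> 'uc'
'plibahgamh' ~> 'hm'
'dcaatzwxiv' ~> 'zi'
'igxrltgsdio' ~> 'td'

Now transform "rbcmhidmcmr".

Each output is the input with this applied: delete the first 3 characters, then keep one character in every 3, starting at position 3 (positions 3rd, 6th, 9th, ...).
Starting from "rbcmhidmcmr": after the first operation, "mhidmcmr"; after the second, "ic".

ic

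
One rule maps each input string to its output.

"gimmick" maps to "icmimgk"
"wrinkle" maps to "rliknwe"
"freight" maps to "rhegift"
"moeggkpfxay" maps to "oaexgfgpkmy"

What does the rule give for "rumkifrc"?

urmfkirc

The transformation: take characters alternately from the front and the back (1st, last, 2nd, 2nd-last, ...), then move the first 2 characters to the end (rotate left by 2).
On "rumkifrc": the first step gives "rcurmfki", and the second then gives "urmfkirc".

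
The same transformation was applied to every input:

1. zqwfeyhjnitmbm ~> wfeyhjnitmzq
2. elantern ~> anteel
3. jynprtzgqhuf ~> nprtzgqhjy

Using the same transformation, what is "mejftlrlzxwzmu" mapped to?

jftlrlzxwzme

The pattern: delete the last 2 characters, then move the first 2 characters to the end (rotate left by 2).
For "mejftlrlzxwzmu", step one produces "mejftlrlzxwz"; step two turns that into "jftlrlzxwzme".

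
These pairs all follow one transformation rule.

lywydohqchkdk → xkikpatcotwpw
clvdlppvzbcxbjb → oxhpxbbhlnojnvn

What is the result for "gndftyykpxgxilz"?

The rule is to shift every letter 12 places forward in the alphabet (wrapping around).
On "gndftyykpxgxilz" that produces "szprfkkwbjsjuxl".

szprfkkwbjsjuxl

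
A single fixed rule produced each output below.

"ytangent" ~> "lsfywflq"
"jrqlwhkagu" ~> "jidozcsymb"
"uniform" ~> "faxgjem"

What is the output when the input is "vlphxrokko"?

What's happening: shift every letter 8 places backward in the alphabet (wrapping around), then move the first character to the end.
Applying both steps to "vlphxrokko": "ndhzpjgccg", then "dhzpjgccgn".
(Check on "ytangent": → "qlsfywfl" → "lsfywflq" ✓)

dhzpjgccgn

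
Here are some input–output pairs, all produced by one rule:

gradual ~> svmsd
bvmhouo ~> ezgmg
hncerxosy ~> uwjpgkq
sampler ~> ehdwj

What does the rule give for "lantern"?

flwjf

What's happening: shift every letter 8 places backward in the alphabet (wrapping around), then delete the first 2 characters.
For "lantern", step one produces "dsflwjf"; step two turns that into "flwjf".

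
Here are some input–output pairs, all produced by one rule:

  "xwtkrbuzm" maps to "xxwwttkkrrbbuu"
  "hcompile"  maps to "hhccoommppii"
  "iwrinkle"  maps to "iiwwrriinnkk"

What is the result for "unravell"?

Each output is the input with this applied: delete the last 2 characters, then double every character.
For "unravell", step one produces "unrave"; step two turns that into "uunnrraavvee".

uunnrraavvee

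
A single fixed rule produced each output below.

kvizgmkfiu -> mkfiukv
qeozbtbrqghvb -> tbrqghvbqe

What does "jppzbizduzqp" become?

izduzqpjp

Each output is the input with this applied: move the first 2 characters to the end (rotate left by 2), then delete the first 3 characters.
"jppzbizduzqp" → "pzbizduzqpjp" → "izduzqpjp".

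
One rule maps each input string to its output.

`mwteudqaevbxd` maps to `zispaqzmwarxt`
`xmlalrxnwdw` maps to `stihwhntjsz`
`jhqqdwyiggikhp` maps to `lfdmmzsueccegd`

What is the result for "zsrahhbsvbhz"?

What's happening: shift every letter 4 places backward in the alphabet (wrapping around), then move the last character to the front.
On "zsrahhbsvbhz": the first step gives "vonwddxorxdv", and the second then gives "vvonwddxorxd".

vvonwddxorxd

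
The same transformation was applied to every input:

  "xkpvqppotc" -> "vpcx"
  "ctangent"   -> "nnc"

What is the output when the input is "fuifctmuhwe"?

The rule is to keep one character in every 3, starting at position 1 (positions 1st, 4th, 7th, ...), then move the first character to the end.
On "fuifctmuhwe": the first step gives "ffmw", and the second then gives "fmwf".
(Check on "xkpvqppotc": → "xvpc" → "vpcx" ✓)

fmwf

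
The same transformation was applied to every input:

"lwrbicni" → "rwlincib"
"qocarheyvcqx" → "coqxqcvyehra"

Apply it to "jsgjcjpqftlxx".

Each output is the input with this applied: move the first 3 characters to the end (rotate left by 3), then reverse the string.
Starting from "jsgjcjpqftlxx": after the first operation, "jcjpqftlxxjsg"; after the second, "gsjxxltfqpjcj".

gsjxxltfqpjcj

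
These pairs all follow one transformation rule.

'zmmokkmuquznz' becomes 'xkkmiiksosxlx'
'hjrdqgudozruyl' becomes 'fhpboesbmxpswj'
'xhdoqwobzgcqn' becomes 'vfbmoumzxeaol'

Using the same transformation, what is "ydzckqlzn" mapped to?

wbxaiojxl

The pattern: shift every letter 2 places backward in the alphabet (wrapping around).
Applying that to "ydzckqlzn" gives "wbxaiojxl".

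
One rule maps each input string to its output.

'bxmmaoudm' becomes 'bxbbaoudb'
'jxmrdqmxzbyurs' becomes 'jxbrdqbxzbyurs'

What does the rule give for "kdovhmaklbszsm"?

The rule is to replace every "m" with "b".
"kdovhmaklbszsm" → "kdovhbaklbszsb".

kdovhbaklbszsb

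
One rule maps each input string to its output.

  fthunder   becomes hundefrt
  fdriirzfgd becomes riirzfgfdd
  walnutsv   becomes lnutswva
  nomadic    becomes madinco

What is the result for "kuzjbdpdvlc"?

The rule is to swap the first and last characters, then move the first 2 characters to the end (rotate left by 2).
Applying that to "kuzjbdpdvlc" gives "zjbdpdvlkcu".

zjbdpdvlkcu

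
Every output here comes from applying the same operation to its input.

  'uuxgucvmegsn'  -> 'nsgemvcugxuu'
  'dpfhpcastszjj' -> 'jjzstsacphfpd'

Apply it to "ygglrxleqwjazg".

gzajwqelxrlggy

Each output is the input with this applied: reverse the string.
"ygglrxleqwjazg" → "gzajwqelxrlggy".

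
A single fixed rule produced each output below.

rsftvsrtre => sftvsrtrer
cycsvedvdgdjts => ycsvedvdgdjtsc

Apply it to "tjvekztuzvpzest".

jvekztuzvpzestt

What's happening: move the first character to the end.
So "tjvekztuzvpzest" becomes "jvekztuzvpzestt".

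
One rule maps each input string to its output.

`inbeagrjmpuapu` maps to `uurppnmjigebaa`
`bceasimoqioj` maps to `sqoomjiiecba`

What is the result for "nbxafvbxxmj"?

Each output is the input with this applied: sort the characters into reverse alphabetical order.
So "nbxafvbxxmj" becomes "xxxvnmjfbba".

xxxvnmjfbba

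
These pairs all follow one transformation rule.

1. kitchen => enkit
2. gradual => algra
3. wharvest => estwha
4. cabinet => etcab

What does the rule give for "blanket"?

etbla

In each case the input is transformed by: move the first 3 characters to the end (rotate left by 3), then delete the first 2 characters.
On "blanket" that produces "etbla".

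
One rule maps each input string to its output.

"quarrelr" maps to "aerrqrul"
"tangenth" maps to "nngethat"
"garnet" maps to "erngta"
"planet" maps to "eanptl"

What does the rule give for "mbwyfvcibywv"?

The pattern: take characters alternately from the front and the back (1st, last, 2nd, 2nd-last, ...), then swap the front and back halves of the string.
Starting from "mbwyfvcibywv": after the first operation, "mvbwwyybfivc"; after the second, "ybfivcmvbwwy".

ybfivcmvbwwy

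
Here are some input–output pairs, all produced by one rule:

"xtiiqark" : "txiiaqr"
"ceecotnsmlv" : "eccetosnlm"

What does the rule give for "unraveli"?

nuarevl

The transformation: delete the last character, then swap each adjacent pair of characters (1↔2, 3↔4, ...).
For "unraveli" the result is "nuarevl".
(Check on "xtiiqark": → "xtiiqar" → "txiiaqr" ✓)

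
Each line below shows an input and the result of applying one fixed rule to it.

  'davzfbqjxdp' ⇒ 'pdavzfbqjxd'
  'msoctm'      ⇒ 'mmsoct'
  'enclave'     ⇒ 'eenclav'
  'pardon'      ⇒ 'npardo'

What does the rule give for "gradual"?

lgradua

The pattern: move the last character to the front.
Doing the same to "gradual": "lgradua".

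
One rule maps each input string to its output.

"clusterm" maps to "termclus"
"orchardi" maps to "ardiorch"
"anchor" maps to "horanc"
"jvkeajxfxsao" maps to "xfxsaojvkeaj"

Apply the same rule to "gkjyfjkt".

fjktgkjy

The transformation: swap the front and back halves of the string.
For "gkjyfjkt" the result is "fjktgkjy".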